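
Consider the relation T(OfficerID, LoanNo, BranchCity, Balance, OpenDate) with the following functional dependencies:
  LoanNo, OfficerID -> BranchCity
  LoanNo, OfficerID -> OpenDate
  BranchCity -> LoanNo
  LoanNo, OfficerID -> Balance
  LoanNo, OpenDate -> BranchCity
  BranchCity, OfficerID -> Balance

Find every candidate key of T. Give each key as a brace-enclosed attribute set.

{BranchCity, OfficerID}, {LoanNo, OfficerID}

Attributes never on any right-hand side: {OfficerID} — every candidate key must contain it.
{BranchCity, OfficerID}⁺ = {Balance, BranchCity, LoanNo, OfficerID, OpenDate} — all of the relation — so {BranchCity, OfficerID} is a candidate key.
{LoanNo, OfficerID}⁺ = {Balance, BranchCity, LoanNo, OfficerID, OpenDate} — all of the relation — so {LoanNo, OfficerID} is a candidate key.
No proper subset of any of these is a key, and no other minimal superkey exists.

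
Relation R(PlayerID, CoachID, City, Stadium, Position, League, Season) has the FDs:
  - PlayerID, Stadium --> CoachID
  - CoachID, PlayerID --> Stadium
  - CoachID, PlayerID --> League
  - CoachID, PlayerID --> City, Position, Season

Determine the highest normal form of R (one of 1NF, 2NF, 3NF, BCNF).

Candidate keys: {CoachID, PlayerID}, {PlayerID, Stadium}. Prime attributes: {CoachID, PlayerID, Stadium}.
The left-hand side of every FD is a superkey, so BCNF is satisfied.

BCNF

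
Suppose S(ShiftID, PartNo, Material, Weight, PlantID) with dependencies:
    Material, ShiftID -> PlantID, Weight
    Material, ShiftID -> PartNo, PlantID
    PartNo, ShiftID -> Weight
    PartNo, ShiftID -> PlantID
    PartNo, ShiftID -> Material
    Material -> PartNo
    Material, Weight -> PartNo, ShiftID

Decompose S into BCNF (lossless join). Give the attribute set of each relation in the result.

{Material, PartNo}; {Material, PlantID, ShiftID, Weight}

Candidate keys of the original relation: {Material, ShiftID}, {Material, Weight}, {PartNo, ShiftID}.
Within {Material, PartNo, PlantID, ShiftID, Weight}: {Material}⁺ ∩ {Material, PartNo, PlantID, ShiftID, Weight} = {Material, PartNo}, not the whole set, so Material -> PartNo violates BCNF; decompose into {Material, PartNo} and {Material, PlantID, ShiftID, Weight}.
{Material, PartNo} has no BCNF violation.
{Material, PlantID, ShiftID, Weight} has no BCNF violation.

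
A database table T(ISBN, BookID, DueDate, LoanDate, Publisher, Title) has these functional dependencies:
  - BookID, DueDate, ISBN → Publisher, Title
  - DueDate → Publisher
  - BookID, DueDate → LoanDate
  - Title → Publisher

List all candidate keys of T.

Attributes never on any right-hand side: {BookID, DueDate, ISBN} — every candidate key must contain all of them.
{BookID, DueDate, ISBN} is a candidate key since {BookID, DueDate, ISBN}⁺ = {BookID, DueDate, ISBN, LoanDate, Publisher, Title} covers every attribute.
No other minimal set has full closure, so this is the only candidate key.

{BookID, DueDate, ISBN}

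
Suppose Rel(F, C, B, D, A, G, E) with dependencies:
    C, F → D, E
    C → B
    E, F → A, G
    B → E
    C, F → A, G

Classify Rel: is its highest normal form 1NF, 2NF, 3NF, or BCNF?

1NF

Candidate key: {C, F}. Prime attributes: {C, F}.
For C → B we have {C}⁺ = {B, C, E}; {C} is not a superkey, so BCNF fails.
C → B determines the non-prime attribute {B} from a non-superkey — 3NF is violated.
Since {C} ⊂ {C, F} and {C}⁺ ⊇ {B, E} with {B, E} non-prime, there is a partial dependency; 2NF fails.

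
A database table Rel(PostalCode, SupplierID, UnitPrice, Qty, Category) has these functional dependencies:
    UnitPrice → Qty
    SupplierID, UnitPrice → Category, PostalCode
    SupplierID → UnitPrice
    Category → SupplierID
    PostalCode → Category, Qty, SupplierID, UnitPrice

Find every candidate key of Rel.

{Category}, {PostalCode}, {SupplierID}

{Category}⁺ = {Category, PostalCode, Qty, SupplierID, UnitPrice}, which is every attribute, so {Category} is a candidate key.
{PostalCode}⁺ = {Category, PostalCode, Qty, SupplierID, UnitPrice}, which is every attribute, so {PostalCode} is a candidate key.
{SupplierID}⁺ = {Category, PostalCode, Qty, SupplierID, UnitPrice}, which is every attribute, so {SupplierID} is a candidate key.
Any other superkey properly contains one of these, so there are no further candidate keys.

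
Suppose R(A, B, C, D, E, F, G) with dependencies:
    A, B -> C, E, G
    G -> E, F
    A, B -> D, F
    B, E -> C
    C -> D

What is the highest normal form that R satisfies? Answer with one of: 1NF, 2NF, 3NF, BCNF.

Candidate key: {A, B}. Prime attributes: {A, B}.
For G -> E, F we have {G}⁺ = {E, F, G}; {G} is not a superkey, so BCNF fails.
G -> E, F determines the non-prime attributes {E, F} from a non-superkey — 3NF is violated.
No non-prime attribute depends on a proper subset of any candidate key, so 2NF holds.

2NF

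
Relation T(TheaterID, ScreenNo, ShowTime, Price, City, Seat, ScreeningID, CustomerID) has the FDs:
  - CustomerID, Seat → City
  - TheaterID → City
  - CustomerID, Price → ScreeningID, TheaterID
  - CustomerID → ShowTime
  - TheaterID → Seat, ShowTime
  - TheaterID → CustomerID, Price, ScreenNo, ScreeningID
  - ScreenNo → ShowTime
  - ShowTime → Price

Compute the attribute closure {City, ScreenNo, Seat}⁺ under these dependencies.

Start with {City, ScreenNo, Seat}.
ScreenNo → ShowTime applies; add {ShowTime} → now {City, ScreenNo, Seat, ShowTime}.
ShowTime → Price applies; add {Price} → now {City, Price, ScreenNo, Seat, ShowTime}.
No further FD applies.

{City, Price, ScreenNo, Seat, ShowTime}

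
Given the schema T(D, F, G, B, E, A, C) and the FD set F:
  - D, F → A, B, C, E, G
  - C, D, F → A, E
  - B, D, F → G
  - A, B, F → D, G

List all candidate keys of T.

{A, B, F}, {D, F}

{F} never appears on the right of any FD, so every key must include it.
{D, F}⁺ = {A, B, C, D, E, F, G} — all of the relation — so {D, F} is a candidate key.
{A, B, F}⁺ = {A, B, C, D, E, F, G} — all of the relation — so {A, B, F} is a candidate key.
No proper subset of any of these is a key, and no other minimal superkey exists.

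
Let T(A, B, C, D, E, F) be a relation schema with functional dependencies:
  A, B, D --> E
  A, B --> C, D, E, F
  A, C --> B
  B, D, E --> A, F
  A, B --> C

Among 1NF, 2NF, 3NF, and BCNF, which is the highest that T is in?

BCNF

Candidate keys: {A, B}, {A, C}, {B, D, E}. Prime attributes: {A, B, C, D, E}.
The left-hand side of every FD is a superkey, so BCNF is satisfied.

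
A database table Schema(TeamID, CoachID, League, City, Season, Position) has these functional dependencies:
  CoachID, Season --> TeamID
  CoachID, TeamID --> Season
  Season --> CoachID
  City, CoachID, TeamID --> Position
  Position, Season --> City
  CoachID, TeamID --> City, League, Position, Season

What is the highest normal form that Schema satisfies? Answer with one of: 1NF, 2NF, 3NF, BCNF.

Candidate keys: {CoachID, TeamID}, {Season}. Prime attributes: {CoachID, Season, TeamID}.
Each dependency's left side is a superkey — BCNF holds.

BCNF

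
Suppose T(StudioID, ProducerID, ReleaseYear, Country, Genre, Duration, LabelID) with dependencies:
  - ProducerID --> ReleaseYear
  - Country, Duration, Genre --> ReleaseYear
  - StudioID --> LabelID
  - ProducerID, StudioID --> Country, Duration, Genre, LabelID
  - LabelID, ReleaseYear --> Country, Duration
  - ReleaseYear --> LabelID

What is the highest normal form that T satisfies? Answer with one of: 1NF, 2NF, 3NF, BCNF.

1NF

Candidate key: {ProducerID, StudioID}. Prime attributes: {ProducerID, StudioID}.
ProducerID --> ReleaseYear: {ProducerID}⁺ = {Country, Duration, LabelID, ProducerID, ReleaseYear}, which is not all of the attributes, so the left side is not a superkey — BCNF is violated.
Because {ReleaseYear} is non-prime and the left side of ProducerID --> ReleaseYear is not a superkey, the relation is not in 3NF.
The proper key subset {ProducerID} of {ProducerID, StudioID} determines non-prime {Country, Duration, LabelID, ReleaseYear}, so the relation is not even in 2NF.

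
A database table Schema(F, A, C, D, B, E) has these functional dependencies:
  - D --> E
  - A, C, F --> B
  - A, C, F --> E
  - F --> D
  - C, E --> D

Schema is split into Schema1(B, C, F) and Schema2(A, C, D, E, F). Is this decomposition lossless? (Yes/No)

Common attributes: {C, F}; their closure is {C, D, E, F}.
Neither Schema1 nor Schema2 is contained in that closure, so the decomposition is lossy.

No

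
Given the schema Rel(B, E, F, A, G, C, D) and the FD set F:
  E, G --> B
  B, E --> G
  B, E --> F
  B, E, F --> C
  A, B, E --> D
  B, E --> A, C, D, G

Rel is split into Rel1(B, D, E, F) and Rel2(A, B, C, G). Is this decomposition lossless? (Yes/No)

No

The shared attributes are {B} and {B}⁺ = {B}.
Neither Rel1 nor Rel2 is contained in that closure, so the decomposition is lossy.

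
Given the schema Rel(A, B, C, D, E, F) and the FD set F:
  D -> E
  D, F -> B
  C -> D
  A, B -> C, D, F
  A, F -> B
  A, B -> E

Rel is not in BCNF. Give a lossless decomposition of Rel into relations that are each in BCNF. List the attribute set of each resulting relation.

Candidate keys of the original relation: {A, B}, {A, F}.
{A, B, C, D, E, F}: {D} determines {D, E} here but is not a superkey — split on D -> E, giving {D, E} and {A, B, C, D, F}.
{D, E}: every determinant is a superkey — BCNF.
{A, B, C, D, F}: {D, F} determines {B, D, F} here but is not a superkey — split on D, F -> B, giving {B, D, F} and {A, C, D, F}.
{B, D, F}: every determinant is a superkey — BCNF.
{A, C, D, F}: {C} determines {C, D} here but is not a superkey — split on C -> D, giving {C, D} and {A, C, F}.
{C, D}: every determinant is a superkey — BCNF.
{A, C, F}: every determinant is a superkey — BCNF.

{A, C, F}; {B, D, F}; {C, D}; {D, E}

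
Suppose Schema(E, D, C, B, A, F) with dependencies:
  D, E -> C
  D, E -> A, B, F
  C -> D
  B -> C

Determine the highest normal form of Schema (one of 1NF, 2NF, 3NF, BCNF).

Candidate keys: {B, E}, {C, E}, {D, E}. Prime attributes: {B, C, D, E}.
For C -> D we have {C}⁺ = {C, D}; {C} is not a superkey, so BCNF fails.
Since {D} ⊆ prime attributes and every other non-superkey FD also has a prime right side, the schema is in 3NF.

3NF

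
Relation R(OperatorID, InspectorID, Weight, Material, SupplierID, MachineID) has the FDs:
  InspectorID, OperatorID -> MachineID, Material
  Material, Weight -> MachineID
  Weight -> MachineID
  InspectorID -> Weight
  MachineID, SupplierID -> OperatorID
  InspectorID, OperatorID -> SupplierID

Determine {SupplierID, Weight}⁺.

{MachineID, OperatorID, SupplierID, Weight}

Start with {SupplierID, Weight}.
Weight -> MachineID applies; add {MachineID} → now {MachineID, SupplierID, Weight}.
MachineID, SupplierID -> OperatorID applies; add {OperatorID} → now {MachineID, OperatorID, SupplierID, Weight}.
No further FD applies.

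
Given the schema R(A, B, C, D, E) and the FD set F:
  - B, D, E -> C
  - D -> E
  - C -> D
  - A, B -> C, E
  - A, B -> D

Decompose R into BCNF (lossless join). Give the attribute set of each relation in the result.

{A, B, D}; {B, C}; {C, D}; {D, E}

Candidate key of the original relation: {A, B}.
In {A, B, C, D, E}, {B, D, E} is not a superkey ({B, D, E}⁺ restricted to this set is {B, C, D, E}), so split on B, D, E -> C into {B, C, D, E} and {A, B, D, E}.
In {B, C, D, E}, {D} is not a superkey ({D}⁺ restricted to this set is {D, E}), so split on D -> E into {D, E} and {B, C, D}.
{D, E} has no BCNF violation.
In {B, C, D}, {C} is not a superkey ({C}⁺ restricted to this set is {C, D}), so split on C -> D into {C, D} and {B, C}.
{C, D} has no BCNF violation.
{B, C} has no BCNF violation.
In {A, B, D, E}, {D} is not a superkey ({D}⁺ restricted to this set is {D, E}), so split on D -> E into {D, E} and {A, B, D}.
{D, E} has no BCNF violation.
{A, B, D} has no BCNF violation.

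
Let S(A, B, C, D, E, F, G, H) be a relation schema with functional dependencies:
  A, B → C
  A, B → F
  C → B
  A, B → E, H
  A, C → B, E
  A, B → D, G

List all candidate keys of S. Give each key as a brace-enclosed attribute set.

{A, B}, {A, C}

Attributes never on any right-hand side: {A} — every candidate key must contain it.
{A, B} is a candidate key since {A, B}⁺ = {A, B, C, D, E, F, G, H} covers every attribute.
{A, C} is a candidate key since {A, C}⁺ = {A, B, C, D, E, F, G, H} covers every attribute.
Any other superkey properly contains one of these, so there are no further candidate keys.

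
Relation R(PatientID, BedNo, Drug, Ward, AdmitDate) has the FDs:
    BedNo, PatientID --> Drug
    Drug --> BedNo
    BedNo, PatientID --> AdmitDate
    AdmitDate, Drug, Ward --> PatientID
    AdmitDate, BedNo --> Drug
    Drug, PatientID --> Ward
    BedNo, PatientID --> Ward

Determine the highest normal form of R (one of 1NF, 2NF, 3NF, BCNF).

3NF

Candidate keys: {AdmitDate, BedNo, Ward}, {AdmitDate, Drug, Ward}, {BedNo, PatientID}, {Drug, PatientID}. Prime attributes: {AdmitDate, BedNo, Drug, PatientID, Ward}.
Drug --> BedNo breaks BCNF: {Drug}⁺ = {BedNo, Drug}, so {Drug} is not a superkey.
Since {BedNo} ⊆ prime attributes and every other non-superkey FD also has a prime right side, the schema is in 3NF.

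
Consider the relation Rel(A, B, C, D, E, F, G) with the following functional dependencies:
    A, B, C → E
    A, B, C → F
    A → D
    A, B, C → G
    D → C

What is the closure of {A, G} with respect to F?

{A, C, D, G}

Start with {A, G}.
A → D applies; add {D} → now {A, D, G}.
D → C applies; add {C} → now {A, C, D, G}.
No further FD applies.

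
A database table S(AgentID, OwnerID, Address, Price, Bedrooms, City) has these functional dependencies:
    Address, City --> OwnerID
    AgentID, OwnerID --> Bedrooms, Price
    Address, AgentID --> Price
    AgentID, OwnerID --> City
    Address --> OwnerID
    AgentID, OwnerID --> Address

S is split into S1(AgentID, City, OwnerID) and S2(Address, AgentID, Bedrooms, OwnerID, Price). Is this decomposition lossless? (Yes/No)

S1 ∩ S2 = {AgentID, OwnerID}; its closure under F is {Address, AgentID, Bedrooms, City, OwnerID, Price}.
Since S1 ⊆ {Address, AgentID, Bedrooms, City, OwnerID, Price}, the intersection is a superkey of S1; the decomposition is lossless.

Yes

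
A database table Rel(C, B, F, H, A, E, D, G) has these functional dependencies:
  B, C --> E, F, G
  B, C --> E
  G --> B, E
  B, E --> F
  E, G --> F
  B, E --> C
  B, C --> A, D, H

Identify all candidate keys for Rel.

{G} is a candidate key since {G}⁺ = {A, B, C, D, E, F, G, H} covers every attribute.
{B, C} is a candidate key since {B, C}⁺ = {A, B, C, D, E, F, G, H} covers every attribute.
{B, E} is a candidate key since {B, E}⁺ = {A, B, C, D, E, F, G, H} covers every attribute.
No proper subset of any of these is a key, and no other minimal superkey exists.

{B, C}, {B, E}, {G}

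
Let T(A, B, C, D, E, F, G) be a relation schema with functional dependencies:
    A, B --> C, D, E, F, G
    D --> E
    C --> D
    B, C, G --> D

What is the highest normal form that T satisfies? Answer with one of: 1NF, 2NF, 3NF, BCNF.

2NF

Candidate key: {A, B}. Prime attributes: {A, B}.
D --> E breaks BCNF: {D}⁺ = {D, E}, so {D} is not a superkey.
D --> E has non-prime {E} on the right and a non-superkey on the left, so 3NF fails.
No non-prime attribute depends on a proper subset of any candidate key, so 2NF holds.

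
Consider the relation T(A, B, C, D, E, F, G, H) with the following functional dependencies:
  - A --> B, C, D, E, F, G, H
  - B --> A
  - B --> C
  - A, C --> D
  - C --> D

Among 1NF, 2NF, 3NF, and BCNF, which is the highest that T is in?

2NF

Candidate keys: {A}, {B}. Prime attributes: {A, B}.
C --> D: {C}⁺ = {C, D}, which is not all of the attributes, so the left side is not a superkey — BCNF is violated.
C --> D determines the non-prime attribute {D} from a non-superkey — 3NF is violated.
Every candidate key is a single attribute, so no partial dependency is possible; 2NF holds.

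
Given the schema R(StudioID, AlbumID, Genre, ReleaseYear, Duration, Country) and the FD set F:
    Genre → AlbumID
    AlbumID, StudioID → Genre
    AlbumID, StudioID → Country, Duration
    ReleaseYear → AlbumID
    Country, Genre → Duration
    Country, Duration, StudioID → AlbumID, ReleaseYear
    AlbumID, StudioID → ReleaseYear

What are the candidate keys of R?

{AlbumID, StudioID}, {Country, Duration, StudioID}, {Genre, StudioID}, {ReleaseYear, StudioID}

No FD produces {StudioID}, so it must be in every candidate key.
{AlbumID, StudioID}⁺ = {AlbumID, Country, Duration, Genre, ReleaseYear, StudioID} — all of the relation — so {AlbumID, StudioID} is a candidate key.
{Genre, StudioID}⁺ = {AlbumID, Country, Duration, Genre, ReleaseYear, StudioID} — all of the relation — so {Genre, StudioID} is a candidate key.
{ReleaseYear, StudioID}⁺ = {AlbumID, Country, Duration, Genre, ReleaseYear, StudioID} — all of the relation — so {ReleaseYear, StudioID} is a candidate key.
{Country, Duration, StudioID}⁺ = {AlbumID, Country, Duration, Genre, ReleaseYear, StudioID} — all of the relation — so {Country, Duration, StudioID} is a candidate key.
No proper subset of any of these is a key, and no other minimal superkey exists.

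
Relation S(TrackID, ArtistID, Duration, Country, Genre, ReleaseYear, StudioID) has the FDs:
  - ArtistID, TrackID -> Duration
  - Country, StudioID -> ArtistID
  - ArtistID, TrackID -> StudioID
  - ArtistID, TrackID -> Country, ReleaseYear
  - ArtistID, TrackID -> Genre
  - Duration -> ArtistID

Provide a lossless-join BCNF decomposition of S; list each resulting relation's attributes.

{ArtistID, Country, StudioID}; {Country, Duration, Genre, ReleaseYear, StudioID, TrackID}

Candidate keys of the original relation: {ArtistID, TrackID}, {Country, StudioID, TrackID}, {Duration, TrackID}.
{ArtistID, Country, Duration, Genre, ReleaseYear, StudioID, TrackID}: {Country, StudioID} determines {ArtistID, Country, StudioID} here but is not a superkey — split on Country, StudioID -> ArtistID, giving {ArtistID, Country, StudioID} and {Country, Duration, Genre, ReleaseYear, StudioID, TrackID}.
{ArtistID, Country, StudioID}: every determinant is a superkey — BCNF.
{Country, Duration, Genre, ReleaseYear, StudioID, TrackID}: every determinant is a superkey — BCNF.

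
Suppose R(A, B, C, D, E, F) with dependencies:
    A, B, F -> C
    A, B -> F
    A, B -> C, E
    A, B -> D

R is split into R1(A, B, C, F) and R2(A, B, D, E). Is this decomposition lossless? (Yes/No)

R1 ∩ R2 = {A, B}; its closure under F is {A, B, C, D, E, F}.
R1 is contained in that closure, so R1 ∩ R2 -> R1 holds and the join is lossless.

Yes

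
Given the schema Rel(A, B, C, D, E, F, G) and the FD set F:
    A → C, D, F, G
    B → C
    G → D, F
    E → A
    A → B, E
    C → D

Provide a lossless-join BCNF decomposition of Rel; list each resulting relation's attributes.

Candidate keys of the original relation: {A}, {E}.
Within {A, B, C, D, E, F, G}: {B}⁺ ∩ {A, B, C, D, E, F, G} = {B, C, D}, not the whole set, so B → C, D violates BCNF; decompose into {B, C, D} and {A, B, E, F, G}.
Within {B, C, D}: {C}⁺ ∩ {B, C, D} = {C, D}, not the whole set, so C → D violates BCNF; decompose into {C, D} and {B, C}.
{C, D}: every determinant is a superkey — BCNF.
{B, C}: every determinant is a superkey — BCNF.
Within {A, B, E, F, G}: {G}⁺ ∩ {A, B, E, F, G} = {F, G}, not the whole set, so G → F violates BCNF; decompose into {F, G} and {A, B, E, G}.
{F, G}: every determinant is a superkey — BCNF.
{A, B, E, G}: every determinant is a superkey — BCNF.

{A, B, E, G}; {B, C}; {C, D}; {F, G}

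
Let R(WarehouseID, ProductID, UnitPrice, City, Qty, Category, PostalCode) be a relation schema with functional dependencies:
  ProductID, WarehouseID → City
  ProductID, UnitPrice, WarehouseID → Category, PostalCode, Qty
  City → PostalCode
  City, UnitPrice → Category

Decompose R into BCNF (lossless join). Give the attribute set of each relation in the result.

Candidate key of the original relation: {ProductID, UnitPrice, WarehouseID}.
{Category, City, PostalCode, ProductID, Qty, UnitPrice, WarehouseID}: {ProductID, WarehouseID} determines {City, PostalCode, ProductID, WarehouseID} here but is not a superkey — split on ProductID, WarehouseID → City, PostalCode, giving {City, PostalCode, ProductID, WarehouseID} and {Category, ProductID, Qty, UnitPrice, WarehouseID}.
{City, PostalCode, ProductID, WarehouseID}: {City} determines {City, PostalCode} here but is not a superkey — split on City → PostalCode, giving {City, PostalCode} and {City, ProductID, WarehouseID}.
{City, PostalCode}: every determinant is a superkey — BCNF.
{City, ProductID, WarehouseID}: every determinant is a superkey — BCNF.
{Category, ProductID, Qty, UnitPrice, WarehouseID}: every determinant is a superkey — BCNF.

{Category, ProductID, Qty, UnitPrice, WarehouseID}; {City, PostalCode}; {City, ProductID, WarehouseID}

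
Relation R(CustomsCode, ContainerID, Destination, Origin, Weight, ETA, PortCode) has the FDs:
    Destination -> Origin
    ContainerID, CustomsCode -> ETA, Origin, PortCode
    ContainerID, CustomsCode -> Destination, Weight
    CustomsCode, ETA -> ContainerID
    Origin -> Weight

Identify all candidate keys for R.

Attributes never on any right-hand side: {CustomsCode} — every candidate key must contain it.
Closure of {ContainerID, CustomsCode} is {ContainerID, CustomsCode, Destination, ETA, Origin, PortCode, Weight}, the whole schema; {ContainerID, CustomsCode} is a candidate key.
Closure of {CustomsCode, ETA} is {ContainerID, CustomsCode, Destination, ETA, Origin, PortCode, Weight}, the whole schema; {CustomsCode, ETA} is a candidate key.
No proper subset of any of these is a key, and no other minimal superkey exists.

{ContainerID, CustomsCode}, {CustomsCode, ETA}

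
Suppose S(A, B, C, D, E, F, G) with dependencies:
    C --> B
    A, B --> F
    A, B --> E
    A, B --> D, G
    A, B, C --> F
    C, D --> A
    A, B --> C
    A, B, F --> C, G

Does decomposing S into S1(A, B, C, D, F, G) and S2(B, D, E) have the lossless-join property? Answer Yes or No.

No

Common attributes: {B, D}; their closure is {B, D}.
S1 ⊄ {B, D} and S2 ⊄ {B, D}, so the split is lossy.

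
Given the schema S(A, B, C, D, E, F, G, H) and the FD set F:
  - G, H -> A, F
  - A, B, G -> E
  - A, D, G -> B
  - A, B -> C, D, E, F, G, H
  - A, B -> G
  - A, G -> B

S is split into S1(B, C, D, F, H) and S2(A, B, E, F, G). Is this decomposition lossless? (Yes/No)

The shared attributes are {B, F} and {B, F}⁺ = {B, F}.
The closure covers neither S1 nor S2 entirely; the join is not lossless.

No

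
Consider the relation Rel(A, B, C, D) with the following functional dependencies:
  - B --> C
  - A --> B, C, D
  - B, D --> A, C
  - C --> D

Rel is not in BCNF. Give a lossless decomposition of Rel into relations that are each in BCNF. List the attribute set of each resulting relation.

Candidate keys of the original relation: {A}, {B}.
{A, B, C, D}: {C} determines {C, D} here but is not a superkey — split on C --> D, giving {C, D} and {A, B, C}.
{C, D} is in BCNF.
{A, B, C} is in BCNF.

{A, B, C}; {C, D}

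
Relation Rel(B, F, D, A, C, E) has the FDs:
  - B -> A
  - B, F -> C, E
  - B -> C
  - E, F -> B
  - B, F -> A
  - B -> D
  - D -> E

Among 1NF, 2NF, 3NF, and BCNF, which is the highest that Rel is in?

Candidate keys: {B, F}, {D, F}, {E, F}. Prime attributes: {B, D, E, F}.
B -> A: {B}⁺ = {A, B, C, D, E}, which is not all of the attributes, so the left side is not a superkey — BCNF is violated.
Because {A} is non-prime and the left side of B -> A is not a superkey, the relation is not in 3NF.
{B} is a proper subset of the key {B, F}, and {B}⁺ contains the non-prime attributes {A, C} — a partial dependency, so 2NF is violated.

1NF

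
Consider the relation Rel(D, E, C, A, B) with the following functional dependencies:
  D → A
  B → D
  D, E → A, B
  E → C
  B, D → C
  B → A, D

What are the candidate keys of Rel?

{B, E}, {D, E}

Attributes never on any right-hand side: {E} — every candidate key must contain it.
{B, E}⁺ = {A, B, C, D, E}, which is every attribute, so {B, E} is a candidate key.
{D, E}⁺ = {A, B, C, D, E}, which is every attribute, so {D, E} is a candidate key.
No proper subset of any of these is a key, and no other minimal superkey exists.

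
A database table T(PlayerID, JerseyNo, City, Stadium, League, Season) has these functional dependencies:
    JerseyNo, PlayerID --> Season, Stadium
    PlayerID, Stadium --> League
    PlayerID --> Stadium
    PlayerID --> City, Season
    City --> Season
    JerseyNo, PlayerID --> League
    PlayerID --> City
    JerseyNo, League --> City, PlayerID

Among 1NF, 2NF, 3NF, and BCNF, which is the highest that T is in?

Candidate keys: {JerseyNo, League}, {JerseyNo, PlayerID}. Prime attributes: {JerseyNo, League, PlayerID}.
PlayerID, Stadium --> League: {PlayerID, Stadium}⁺ = {City, League, PlayerID, Season, Stadium}, which is not all of the attributes, so the left side is not a superkey — BCNF is violated.
PlayerID --> Stadium has non-prime {Stadium} on the right and a non-superkey on the left, so 3NF fails.
The proper key subset {PlayerID} of {JerseyNo, PlayerID} determines non-prime {City, Season, Stadium}, so the relation is not even in 2NF.

1NF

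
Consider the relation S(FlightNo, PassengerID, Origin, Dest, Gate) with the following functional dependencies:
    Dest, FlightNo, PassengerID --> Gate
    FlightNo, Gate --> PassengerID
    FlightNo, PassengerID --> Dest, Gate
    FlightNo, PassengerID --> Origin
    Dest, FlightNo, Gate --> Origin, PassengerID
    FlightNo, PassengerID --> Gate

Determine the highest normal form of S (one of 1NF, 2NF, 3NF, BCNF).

Candidate keys: {FlightNo, Gate}, {FlightNo, PassengerID}. Prime attributes: {FlightNo, Gate, PassengerID}.
The left-hand side of every FD is a superkey, so BCNF is satisfied.

BCNF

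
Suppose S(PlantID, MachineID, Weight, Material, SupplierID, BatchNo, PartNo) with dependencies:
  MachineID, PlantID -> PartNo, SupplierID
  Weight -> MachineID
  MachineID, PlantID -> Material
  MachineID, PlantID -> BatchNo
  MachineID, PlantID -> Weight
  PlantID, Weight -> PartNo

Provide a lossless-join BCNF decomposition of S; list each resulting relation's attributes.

Candidate keys of the original relation: {MachineID, PlantID}, {PlantID, Weight}.
In {BatchNo, MachineID, Material, PartNo, PlantID, SupplierID, Weight}, {Weight} is not a superkey ({Weight}⁺ restricted to this set is {MachineID, Weight}), so split on Weight -> MachineID into {MachineID, Weight} and {BatchNo, Material, PartNo, PlantID, SupplierID, Weight}.
{MachineID, Weight}: every determinant is a superkey — BCNF.
{BatchNo, Material, PartNo, PlantID, SupplierID, Weight}: every determinant is a superkey — BCNF.

{BatchNo, Material, PartNo, PlantID, SupplierID, Weight}; {MachineID, Weight}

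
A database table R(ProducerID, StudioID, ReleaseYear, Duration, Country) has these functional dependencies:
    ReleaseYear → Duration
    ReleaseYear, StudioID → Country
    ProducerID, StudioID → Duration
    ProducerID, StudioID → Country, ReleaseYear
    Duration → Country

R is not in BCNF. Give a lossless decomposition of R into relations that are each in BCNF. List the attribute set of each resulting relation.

Candidate key of the original relation: {ProducerID, StudioID}.
{Country, Duration, ProducerID, ReleaseYear, StudioID}: {ReleaseYear} determines {Country, Duration, ReleaseYear} here but is not a superkey — split on ReleaseYear → Country, Duration, giving {Country, Duration, ReleaseYear} and {ProducerID, ReleaseYear, StudioID}.
{Country, Duration, ReleaseYear}: {Duration} determines {Country, Duration} here but is not a superkey — split on Duration → Country, giving {Country, Duration} and {Duration, ReleaseYear}.
{Country, Duration} is in BCNF.
{Duration, ReleaseYear} is in BCNF.
{ProducerID, ReleaseYear, StudioID} is in BCNF.

{Country, Duration}; {Duration, ReleaseYear}; {ProducerID, ReleaseYear, StudioID}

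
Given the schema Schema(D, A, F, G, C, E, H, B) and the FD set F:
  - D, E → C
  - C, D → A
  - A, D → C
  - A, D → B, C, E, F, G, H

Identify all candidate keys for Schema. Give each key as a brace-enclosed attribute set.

{A, D}, {C, D}, {D, E}

{D} never appears on the right of any FD, so every key must include it.
{A, D}⁺ = {A, B, C, D, E, F, G, H} — all of the relation — so {A, D} is a candidate key.
{C, D}⁺ = {A, B, C, D, E, F, G, H} — all of the relation — so {C, D} is a candidate key.
{D, E}⁺ = {A, B, C, D, E, F, G, H} — all of the relation — so {D, E} is a candidate key.
These are minimal and exhaustive — every other superkey contains one of them.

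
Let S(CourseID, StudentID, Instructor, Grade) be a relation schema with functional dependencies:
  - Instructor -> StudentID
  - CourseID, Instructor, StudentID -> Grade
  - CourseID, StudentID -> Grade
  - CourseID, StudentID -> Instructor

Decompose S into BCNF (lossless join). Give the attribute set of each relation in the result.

{CourseID, Grade, Instructor}; {Instructor, StudentID}

Candidate keys of the original relation: {CourseID, Instructor}, {CourseID, StudentID}.
{CourseID, Grade, Instructor, StudentID}: {Instructor} determines {Instructor, StudentID} here but is not a superkey — split on Instructor -> StudentID, giving {Instructor, StudentID} and {CourseID, Grade, Instructor}.
{Instructor, StudentID} has no BCNF violation.
{CourseID, Grade, Instructor} has no BCNF violation.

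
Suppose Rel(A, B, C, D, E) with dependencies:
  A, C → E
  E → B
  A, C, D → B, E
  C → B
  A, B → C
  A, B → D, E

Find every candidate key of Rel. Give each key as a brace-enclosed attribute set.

{A, B}, {A, C}, {A, E}

Attributes never on any right-hand side: {A} — every candidate key must contain it.
{A, B}⁺ = {A, B, C, D, E} — all of the relation — so {A, B} is a candidate key.
{A, C}⁺ = {A, B, C, D, E} — all of the relation — so {A, C} is a candidate key.
{A, E}⁺ = {A, B, C, D, E} — all of the relation — so {A, E} is a candidate key.
These are minimal and exhaustive — every other superkey contains one of them.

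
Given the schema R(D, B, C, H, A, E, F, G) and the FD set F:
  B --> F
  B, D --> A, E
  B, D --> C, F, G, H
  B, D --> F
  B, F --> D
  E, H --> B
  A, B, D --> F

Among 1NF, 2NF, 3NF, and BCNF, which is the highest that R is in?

BCNF

Candidate keys: {B}, {E, H}. Prime attributes: {B, E, H}.
The left-hand side of every FD is a superkey, so BCNF is satisfied.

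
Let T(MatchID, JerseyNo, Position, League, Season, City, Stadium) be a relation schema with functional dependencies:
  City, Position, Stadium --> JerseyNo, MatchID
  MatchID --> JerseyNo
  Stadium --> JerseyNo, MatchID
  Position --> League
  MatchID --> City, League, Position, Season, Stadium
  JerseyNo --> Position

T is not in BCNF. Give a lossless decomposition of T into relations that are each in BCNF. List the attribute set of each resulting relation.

{City, JerseyNo, MatchID, Season, Stadium}; {JerseyNo, Position}; {League, Position}

Candidate keys of the original relation: {MatchID}, {Stadium}.
Within {City, JerseyNo, League, MatchID, Position, Season, Stadium}: {Position}⁺ ∩ {City, JerseyNo, League, MatchID, Position, Season, Stadium} = {League, Position}, not the whole set, so Position --> League violates BCNF; decompose into {League, Position} and {City, JerseyNo, MatchID, Position, Season, Stadium}.
{League, Position}: every determinant is a superkey — BCNF.
Within {City, JerseyNo, MatchID, Position, Season, Stadium}: {JerseyNo}⁺ ∩ {City, JerseyNo, MatchID, Position, Season, Stadium} = {JerseyNo, Position}, not the whole set, so JerseyNo --> Position violates BCNF; decompose into {JerseyNo, Position} and {City, JerseyNo, MatchID, Season, Stadium}.
{JerseyNo, Position}: every determinant is a superkey — BCNF.
{City, JerseyNo, MatchID, Season, Stadium}: every determinant is a superkey — BCNF.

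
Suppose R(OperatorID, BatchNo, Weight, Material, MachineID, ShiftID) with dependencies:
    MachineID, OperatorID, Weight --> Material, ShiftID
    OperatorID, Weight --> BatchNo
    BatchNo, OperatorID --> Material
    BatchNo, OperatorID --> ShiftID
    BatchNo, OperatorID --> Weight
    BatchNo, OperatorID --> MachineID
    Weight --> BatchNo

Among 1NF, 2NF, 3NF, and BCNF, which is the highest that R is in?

3NF

Candidate keys: {BatchNo, OperatorID}, {OperatorID, Weight}. Prime attributes: {BatchNo, OperatorID, Weight}.
For Weight --> BatchNo we have {Weight}⁺ = {BatchNo, Weight}; {Weight} is not a superkey, so BCNF fails.
Its right-hand attributes {BatchNo} are all prime, as are those of every other non-superkey FD — the relation is in 3NF.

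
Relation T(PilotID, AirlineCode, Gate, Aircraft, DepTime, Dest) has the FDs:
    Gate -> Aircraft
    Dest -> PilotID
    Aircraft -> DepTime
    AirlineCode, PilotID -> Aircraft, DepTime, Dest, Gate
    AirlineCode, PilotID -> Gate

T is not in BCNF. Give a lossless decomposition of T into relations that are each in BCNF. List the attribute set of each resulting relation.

Candidate keys of the original relation: {AirlineCode, Dest}, {AirlineCode, PilotID}.
Within {Aircraft, AirlineCode, DepTime, Dest, Gate, PilotID}: {Gate}⁺ ∩ {Aircraft, AirlineCode, DepTime, Dest, Gate, PilotID} = {Aircraft, DepTime, Gate}, not the whole set, so Gate -> Aircraft, DepTime violates BCNF; decompose into {Aircraft, DepTime, Gate} and {AirlineCode, Dest, Gate, PilotID}.
Within {Aircraft, DepTime, Gate}: {Aircraft}⁺ ∩ {Aircraft, DepTime, Gate} = {Aircraft, DepTime}, not the whole set, so Aircraft -> DepTime violates BCNF; decompose into {Aircraft, DepTime} and {Aircraft, Gate}.
{Aircraft, DepTime} is in BCNF.
{Aircraft, Gate} is in BCNF.
Within {AirlineCode, Dest, Gate, PilotID}: {Dest}⁺ ∩ {AirlineCode, Dest, Gate, PilotID} = {Dest, PilotID}, not the whole set, so Dest -> PilotID violates BCNF; decompose into {Dest, PilotID} and {AirlineCode, Dest, Gate}.
{Dest, PilotID} is in BCNF.
{AirlineCode, Dest, Gate} is in BCNF.

{Aircraft, DepTime}; {Aircraft, Gate}; {AirlineCode, Dest, Gate}; {Dest, PilotID}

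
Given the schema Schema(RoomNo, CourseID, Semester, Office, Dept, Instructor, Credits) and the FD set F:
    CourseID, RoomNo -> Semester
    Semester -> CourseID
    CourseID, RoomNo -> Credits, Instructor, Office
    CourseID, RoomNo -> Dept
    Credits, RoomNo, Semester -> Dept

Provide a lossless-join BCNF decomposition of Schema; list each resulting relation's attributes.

{CourseID, Semester}; {Credits, Dept, Instructor, Office, RoomNo, Semester}

Candidate keys of the original relation: {CourseID, RoomNo}, {RoomNo, Semester}.
In {CourseID, Credits, Dept, Instructor, Office, RoomNo, Semester}, {Semester} is not a superkey ({Semester}⁺ restricted to this set is {CourseID, Semester}), so split on Semester -> CourseID into {CourseID, Semester} and {Credits, Dept, Instructor, Office, RoomNo, Semester}.
{CourseID, Semester} is in BCNF.
{Credits, Dept, Instructor, Office, RoomNo, Semester} is in BCNF.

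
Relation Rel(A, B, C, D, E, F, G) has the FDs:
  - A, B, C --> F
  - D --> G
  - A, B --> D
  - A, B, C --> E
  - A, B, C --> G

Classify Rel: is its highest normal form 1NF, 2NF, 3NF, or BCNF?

Candidate key: {A, B, C}. Prime attributes: {A, B, C}.
D --> G breaks BCNF: {D}⁺ = {D, G}, so {D} is not a superkey.
D --> G has non-prime {G} on the right and a non-superkey on the left, so 3NF fails.
The proper key subset {A, B} of {A, B, C} determines non-prime {D, G}, so the relation is not even in 2NF.

1NF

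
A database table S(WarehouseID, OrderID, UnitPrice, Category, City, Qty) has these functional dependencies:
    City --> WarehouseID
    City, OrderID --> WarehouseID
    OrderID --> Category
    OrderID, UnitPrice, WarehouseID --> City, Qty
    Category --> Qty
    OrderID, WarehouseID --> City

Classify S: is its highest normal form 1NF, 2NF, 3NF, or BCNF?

1NF

Candidate keys: {City, OrderID, UnitPrice}, {OrderID, UnitPrice, WarehouseID}. Prime attributes: {City, OrderID, UnitPrice, WarehouseID}.
City --> WarehouseID: {City}⁺ = {City, WarehouseID}, which is not all of the attributes, so the left side is not a superkey — BCNF is violated.
Because {Category} is non-prime and the left side of OrderID --> Category is not a superkey, the relation is not in 3NF.
{OrderID} is a proper subset of the key {City, OrderID, UnitPrice}, and {OrderID}⁺ contains the non-prime attributes {Category, Qty} — a partial dependency, so 2NF is violated.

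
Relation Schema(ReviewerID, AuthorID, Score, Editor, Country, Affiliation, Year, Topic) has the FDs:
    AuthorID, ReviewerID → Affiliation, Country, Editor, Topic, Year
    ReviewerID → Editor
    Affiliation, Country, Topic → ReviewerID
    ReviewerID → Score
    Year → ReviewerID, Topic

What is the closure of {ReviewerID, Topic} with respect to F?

{Editor, ReviewerID, Score, Topic}

Start with {ReviewerID, Topic}.
ReviewerID → Editor applies; add {Editor} → now {Editor, ReviewerID, Topic}.
ReviewerID → Score applies; add {Score} → now {Editor, ReviewerID, Score, Topic}.
No further FD applies.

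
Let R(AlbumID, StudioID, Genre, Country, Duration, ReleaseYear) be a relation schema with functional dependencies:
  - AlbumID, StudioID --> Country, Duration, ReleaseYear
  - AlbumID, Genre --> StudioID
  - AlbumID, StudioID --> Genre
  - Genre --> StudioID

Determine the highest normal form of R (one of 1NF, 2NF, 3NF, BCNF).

3NF

Candidate keys: {AlbumID, Genre}, {AlbumID, StudioID}. Prime attributes: {AlbumID, Genre, StudioID}.
For Genre --> StudioID we have {Genre}⁺ = {Genre, StudioID}; {Genre} is not a superkey, so BCNF fails.
Its right-hand attributes {StudioID} are all prime, as are those of every other non-superkey FD — the relation is in 3NF.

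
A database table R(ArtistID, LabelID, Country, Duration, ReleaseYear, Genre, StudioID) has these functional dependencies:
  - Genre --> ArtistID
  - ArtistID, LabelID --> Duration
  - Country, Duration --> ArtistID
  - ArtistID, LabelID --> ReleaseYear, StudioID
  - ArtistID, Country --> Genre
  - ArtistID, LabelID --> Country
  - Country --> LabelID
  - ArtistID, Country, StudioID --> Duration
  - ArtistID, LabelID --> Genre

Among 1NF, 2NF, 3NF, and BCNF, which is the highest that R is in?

Candidate keys: {ArtistID, Country}, {ArtistID, LabelID}, {Country, Duration}, {Country, Genre}, {Genre, LabelID}. Prime attributes: {ArtistID, Country, Duration, Genre, LabelID}.
Genre --> ArtistID: {Genre}⁺ = {ArtistID, Genre}, which is not all of the attributes, so the left side is not a superkey — BCNF is violated.
Its right-hand attributes {ArtistID} are all prime, as are those of every other non-superkey FD — the relation is in 3NF.

3NF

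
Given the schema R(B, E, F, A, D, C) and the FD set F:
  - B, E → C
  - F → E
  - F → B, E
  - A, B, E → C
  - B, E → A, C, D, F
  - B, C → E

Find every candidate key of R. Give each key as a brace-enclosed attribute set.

{B, C}, {B, E}, {F}

{F}⁺ = {A, B, C, D, E, F}, which is every attribute, so {F} is a candidate key.
{B, C}⁺ = {A, B, C, D, E, F}, which is every attribute, so {B, C} is a candidate key.
{B, E}⁺ = {A, B, C, D, E, F}, which is every attribute, so {B, E} is a candidate key.
These are minimal and exhaustive — every other superkey contains one of them.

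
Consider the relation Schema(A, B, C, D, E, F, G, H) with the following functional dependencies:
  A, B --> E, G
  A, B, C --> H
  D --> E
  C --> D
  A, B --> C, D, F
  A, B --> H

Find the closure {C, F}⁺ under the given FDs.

Start with {C, F}.
C --> D applies; add {D} → now {C, D, F}.
D --> E applies; add {E} → now {C, D, E, F}.
No further FD applies.

{C, D, E, F}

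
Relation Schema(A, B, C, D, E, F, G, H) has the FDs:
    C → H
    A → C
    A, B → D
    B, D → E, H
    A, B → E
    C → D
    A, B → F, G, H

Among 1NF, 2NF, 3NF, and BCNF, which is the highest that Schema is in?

Candidate key: {A, B}. Prime attributes: {A, B}.
C → H breaks BCNF: {C}⁺ = {C, D, H}, so {C} is not a superkey.
C → H determines the non-prime attribute {H} from a non-superkey — 3NF is violated.
The proper key subset {A} of {A, B} determines non-prime {C, D, H}, so the relation is not even in 2NF.

1NF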